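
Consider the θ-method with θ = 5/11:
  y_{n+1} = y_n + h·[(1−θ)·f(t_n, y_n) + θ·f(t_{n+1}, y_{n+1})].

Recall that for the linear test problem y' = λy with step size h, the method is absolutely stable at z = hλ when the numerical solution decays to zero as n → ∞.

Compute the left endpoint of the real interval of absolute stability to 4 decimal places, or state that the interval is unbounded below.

z* = -22.0000.

With y'=λy (z=hλ):
  y_{n+1} = y_n + z·[6/11·y_n + 5/11·y_{n+1}] ⇒ (1 − 5/11z)y_{n+1} = (1 + 6/11z)y_n
  R(z) = (1 + 6/11z)/(1 − 5/11z).

Find x<0 with |R(x)|<1.
x=-0.46: |R|=0.6195
R=−1: 1+6/11x = −1+5/11x ⇒ -1/11x=2 ⇒ x=2/(-1/11)=-22.0000
Confirm numerically:
  x=-20.001: |R|=0.98199 <1
  x=-19.308: |R|=0.97497 <1
  x=-14.654: |R|=0.91283 <1
  x=-14.076: |R|=0.90263 <1
  x=-22.459: |R|=1.00372 >1
  x=-22.348: |R|=1.00284 >1
  x=-22.196: |R|=1.00161 >1
Interval (-22.0000, 0).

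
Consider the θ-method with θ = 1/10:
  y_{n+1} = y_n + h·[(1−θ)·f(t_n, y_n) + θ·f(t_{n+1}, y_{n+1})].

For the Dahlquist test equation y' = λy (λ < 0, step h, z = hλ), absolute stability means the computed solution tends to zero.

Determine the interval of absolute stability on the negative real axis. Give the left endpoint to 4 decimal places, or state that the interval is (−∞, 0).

z∈(-2.5000,0).

Set f=λy, z=hλ:
  y_{n+1} = y_n + z·[9/10·y_n + 1/10·y_{n+1}] ⇒ (1 − 1/10z)y_{n+1} = (1 + 9/10z)y_n
  so R(z) = (1 + 9/10z)/(1 − 1/10z).

Find x<0 with |R(x)|<1.
x=-0.92: |R|=0.1575
R=−1: 1+9/10x = −1+1/10x ⇒ -4/5x=2 ⇒ x=2/(-4/5)=-2.5000
Confirm numerically:
  x=-2.170: |R|=0.78307 <1
  x=-1.420: |R|=0.24343 <1
  x=-1.352: |R|=0.19098 <1
  x=-2.822: |R|=1.20090 >1
  x=-2.566: |R|=1.04202 >1
  x=-2.558: |R|=1.03695 >1
So |R|<1 on (-2.5000, 0).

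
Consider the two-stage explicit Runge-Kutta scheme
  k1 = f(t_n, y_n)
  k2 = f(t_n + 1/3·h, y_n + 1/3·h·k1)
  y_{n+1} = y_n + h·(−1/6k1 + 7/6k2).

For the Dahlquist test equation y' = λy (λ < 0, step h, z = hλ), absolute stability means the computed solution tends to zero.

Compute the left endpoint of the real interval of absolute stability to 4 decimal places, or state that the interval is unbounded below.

With y'=λy (z=hλ):
  k1=λy_n ⇒ h·k1=z·y_n;  k2=λ(1+1/3z)y_n ⇒ h·k2=z(1+1/3z)y_n
  y_{n+1}/y_n = 1 − 1/6z + 7/6z(1+1/3z) = 1 + z + 7/18z²
  R(z) = 1 + z + 7/18z².

Find x<0 with |R(x)|<1.
x=-0.37: |R|=0.6832
R=1: x+7/18x²=0 ⇒ x=−18/7=-2.5714; min R=1−1/(4·7/18)=0.3571>−1
Confirm numerically:
  x=-1.808: |R|=0.46322 <1
  x=-1.216: |R|=0.35903 <1
  x=-1.046: |R|=0.37949 <1
  x=-1.035: |R|=0.38159 <1
  x=-3.023: |R|=1.53087 >1
  x=-2.709: |R|=1.14493 >1
Interval (-2.5714, 0).

left endpoint -2.5714.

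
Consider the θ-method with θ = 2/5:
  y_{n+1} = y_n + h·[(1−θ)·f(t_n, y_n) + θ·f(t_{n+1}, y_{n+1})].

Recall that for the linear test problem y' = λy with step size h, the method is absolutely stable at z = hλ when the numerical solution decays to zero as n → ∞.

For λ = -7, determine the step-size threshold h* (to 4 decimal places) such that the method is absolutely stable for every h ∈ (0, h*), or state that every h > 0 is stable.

(-10.0000,0); λ=-7 ⇒ h* = (10)/7 = 1.4286.

Set f=λy, z=hλ:
  y_{n+1} = y_n + z·[3/5·y_n + 2/5·y_{n+1}] ⇒ (1 − 2/5z)y_{n+1} = (1 + 3/5z)y_n
  so R(z) = (1 + 3/5z)/(1 − 2/5z).

Solve |R(x)|<1 on ℝ⁻.
x=-0.82: |R|=0.3825
R=−1: 1+3/5x = −1+2/5x ⇒ -1/5x=2 ⇒ x=2/(-1/5)=-10.0000
Confirm numerically:
  x=-8.664: |R|=0.94016 <1
  x=-7.745: |R|=0.88995 <1
  x=-5.824: |R|=0.74916 <1
  x=-4.748: |R|=0.63769 <1
  x=-10.547: |R|=1.02096 >1
  x=-10.389: |R|=1.01509 >1
  x=-10.352: |R|=1.01369 >1
So |R|<1 on (-10.0000, 0).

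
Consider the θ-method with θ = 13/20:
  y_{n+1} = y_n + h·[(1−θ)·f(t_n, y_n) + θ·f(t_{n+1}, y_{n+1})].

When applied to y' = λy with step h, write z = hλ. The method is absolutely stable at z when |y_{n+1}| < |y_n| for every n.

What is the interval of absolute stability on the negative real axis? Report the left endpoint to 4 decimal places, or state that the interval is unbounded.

Test eqn y'=λy, z=hλ:
  y_{n+1} = y_n + z·[7/20·y_n + 13/20·y_{n+1}] ⇒ (1 − 13/20z)y_{n+1} = (1 + 7/20z)y_n
  R(z) = (1 + 7/20z)/(1 − 13/20z).

Solve |R(x)|<1 on ℝ⁻.
x=-1.67: |R|=0.1992
x=-2: |R|=0.1304
x=-10: |R|=0.3333
x=-100: |R|=0.5152
θ=13/20≥1/2 ⇒ |1+7/20x|<|1−13/20x| ∀x<0 ⇒ unbounded interval.

unbounded; (−∞, 0).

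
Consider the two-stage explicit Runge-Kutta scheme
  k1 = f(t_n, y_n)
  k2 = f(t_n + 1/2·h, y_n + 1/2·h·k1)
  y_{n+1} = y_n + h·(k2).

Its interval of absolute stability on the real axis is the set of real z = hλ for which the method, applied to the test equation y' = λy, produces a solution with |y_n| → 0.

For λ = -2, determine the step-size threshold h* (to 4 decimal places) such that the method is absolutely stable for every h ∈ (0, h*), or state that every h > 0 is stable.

On y'=λy, z=hλ:
  k1=λy_n ⇒ h·k1=z·y_n;  k2=λ(1+1/2z)y_n ⇒ h·k2=z(1+1/2z)y_n
  y_{n+1}/y_n = 1 + z(1+1/2z) = 1 + z + 1/2z²
  Hence R(z) = 1 + z + 1/2z².

Need |R(x)|<1, x<0.
x=-0.9: |R|=0.5050
R=1: x+1/2x²=0 ⇒ x=−2=-2.0000; min R=1−1/(4·1/2)=0.5000>−1
Confirm numerically:
  x=-1.627: |R|=0.69656 <1
  x=-1.538: |R|=0.64472 <1
  x=-0.932: |R|=0.50231 <1
  x=-0.811: |R|=0.51786 <1
  x=-2.522: |R|=1.65824 >1
  x=-2.490: |R|=1.61005 >1
  x=-2.293: |R|=1.33592 >1
So |R|<1 on (-2.0000, 0).

(-2.0000,0); λ=-2 ⇒ h* = (2)/2 = 1.0000.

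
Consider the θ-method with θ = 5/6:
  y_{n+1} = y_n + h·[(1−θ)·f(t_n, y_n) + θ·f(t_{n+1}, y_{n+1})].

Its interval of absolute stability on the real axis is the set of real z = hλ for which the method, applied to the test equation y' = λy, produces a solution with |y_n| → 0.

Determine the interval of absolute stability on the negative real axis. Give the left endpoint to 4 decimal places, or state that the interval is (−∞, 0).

Test eqn y'=λy, z=hλ:
  y_{n+1} = y_n + z·[1/6·y_n + 5/6·y_{n+1}] ⇒ (1 − 5/6z)y_{n+1} = (1 + 1/6z)y_n
  so R(z) = (1 + 1/6z)/(1 − 5/6z).

Need |R(x)|<1, x<0.
x=-1.17: |R|=0.4076
x=-2: |R|=0.2500
x=-10: |R|=0.0714
x=-100: |R|=0.1858
θ=5/6≥1/2 ⇒ |1+1/6x|<|1−5/6x| ∀x<0 ⇒ interval (−∞,0).

unbounded; (−∞, 0).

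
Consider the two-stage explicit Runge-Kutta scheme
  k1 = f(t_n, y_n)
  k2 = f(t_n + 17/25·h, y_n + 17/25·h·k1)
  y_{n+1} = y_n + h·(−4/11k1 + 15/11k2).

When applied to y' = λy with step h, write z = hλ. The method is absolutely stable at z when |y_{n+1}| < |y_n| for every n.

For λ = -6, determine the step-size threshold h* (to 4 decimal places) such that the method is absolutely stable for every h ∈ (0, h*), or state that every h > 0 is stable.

(-1.0784,0); λ=-6 ⇒ h* = (55/51)/6 = 0.1797.

On y'=λy, z=hλ:
  k1=λy_n ⇒ h·k1=z·y_n;  k2=λ(1+17/25z)y_n ⇒ h·k2=z(1+17/25z)y_n
  y_{n+1}/y_n = 1 − 4/11z + 15/11z(1+17/25z) = 1 + z + 51/55z²
  R(z) = 1 + z + 51/55z².

Solve |R(x)|<1 on ℝ⁻.
x=-0.48: |R|=0.7336
R=1: x+51/55x²=0 ⇒ x=−55/51=-1.0784; min R=1−1/(4·51/55)=0.7304>−1
Confirm numerically:
  x=-0.926: |R|=0.86911 <1
  x=-0.725: |R|=0.76240 <1
  x=-0.632: |R|=0.73837 <1
  x=-1.538: |R|=1.65541 >1
  x=-1.152: |R|=1.07859 >1
So |R|<1 on (-1.0784, 0).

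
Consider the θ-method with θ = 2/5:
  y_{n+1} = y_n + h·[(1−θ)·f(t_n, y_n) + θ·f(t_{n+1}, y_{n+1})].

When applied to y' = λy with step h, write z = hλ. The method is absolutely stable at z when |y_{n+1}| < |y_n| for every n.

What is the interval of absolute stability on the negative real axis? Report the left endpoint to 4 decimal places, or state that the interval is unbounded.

With y'=λy (z=hλ):
  y_{n+1} = y_n + z·[3/5·y_n + 2/5·y_{n+1}] ⇒ (1 − 2/5z)y_{n+1} = (1 + 3/5z)y_n
  Hence R(z) = (1 + 3/5z)/(1 − 2/5z).

Need |R(x)|<1, x<0.
x=-0.98: |R|=0.2960
R=−1: 1+3/5x = −1+2/5x ⇒ -1/5x=2 ⇒ x=2/(-1/5)=-10.0000
Confirm numerically:
  x=-8.909: |R|=0.95219 <1
  x=-8.100: |R|=0.91038 <1
  x=-6.782: |R|=0.82665 <1
  x=-4.310: |R|=0.58223 <1
  x=-10.427: |R|=1.01652 >1
  x=-10.397: |R|=1.01539 >1
  x=-10.103: |R|=1.00409 >1
Stable set (-10.0000, 0).

z∈(-10.0000,0).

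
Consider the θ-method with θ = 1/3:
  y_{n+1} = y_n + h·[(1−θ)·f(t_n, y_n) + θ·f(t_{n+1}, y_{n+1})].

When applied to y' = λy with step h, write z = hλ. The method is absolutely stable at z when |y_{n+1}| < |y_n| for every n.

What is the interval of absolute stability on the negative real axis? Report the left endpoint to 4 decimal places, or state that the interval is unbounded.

Test eqn y'=λy, z=hλ:
  y_{n+1} = y_n + z·[2/3·y_n + 1/3·y_{n+1}] ⇒ (1 − 1/3z)y_{n+1} = (1 + 2/3z)y_n
  R(z) = (1 + 2/3z)/(1 − 1/3z).

Find x<0 with |R(x)|<1.
x=-1.2: |R|=0.1429
R=−1: 1+2/3x = −1+1/3x ⇒ -1/3x=2 ⇒ x=2/(-1/3)=-6.0000
Confirm numerically:
  x=-5.898: |R|=0.98854 <1
  x=-5.675: |R|=0.96254 <1
  x=-5.137: |R|=0.89394 <1
  x=-6.465: |R|=1.04913 >1
  x=-6.435: |R|=1.04610 >1
  x=-6.404: |R|=1.04296 >1
Stable set (-6.0000, 0).

z∈(-6.0000,0).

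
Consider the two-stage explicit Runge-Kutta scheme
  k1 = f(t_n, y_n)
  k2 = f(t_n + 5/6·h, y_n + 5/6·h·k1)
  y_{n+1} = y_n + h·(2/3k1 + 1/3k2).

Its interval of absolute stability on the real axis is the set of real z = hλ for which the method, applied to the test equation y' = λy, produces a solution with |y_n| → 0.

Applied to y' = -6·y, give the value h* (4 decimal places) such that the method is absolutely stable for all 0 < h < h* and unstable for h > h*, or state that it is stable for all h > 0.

Test eqn y'=λy, z=hλ:
  k1=λy_n ⇒ h·k1=z·y_n;  k2=λ(1+5/6z)y_n ⇒ h·k2=z(1+5/6z)y_n
  y_{n+1}/y_n = 1 + 2/3z + 1/3z(1+5/6z) = 1 + z + 5/18z²
  ⇒ R(z) = 1 + z + 5/18z².

Boundary: |R(x)|=1, x<0.
x=-0.33: |R|=0.7003
R=1: x+5/18x²=0 ⇒ x=−18/5=-3.6000; min R=1−1/(4·5/18)=0.1000>−1
Confirm numerically:
  x=-2.486: |R|=0.23072 <1
  x=-2.471: |R|=0.22507 <1
  x=-2.455: |R|=0.21917 <1
  x=-2.031: |R|=0.11482 <1
  x=-4.049: |R|=1.50500 >1
  x=-3.697: |R|=1.09961 >1
Interval (-3.6000, 0).

(-3.6000,0); λ=-6 ⇒ h* = (18/5)/6 = 0.6000.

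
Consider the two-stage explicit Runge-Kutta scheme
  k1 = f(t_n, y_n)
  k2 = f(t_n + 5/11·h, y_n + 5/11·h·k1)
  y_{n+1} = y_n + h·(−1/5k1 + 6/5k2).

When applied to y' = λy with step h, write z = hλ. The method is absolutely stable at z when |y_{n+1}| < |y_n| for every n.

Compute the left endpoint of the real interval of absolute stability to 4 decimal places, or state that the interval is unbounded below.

left endpoint -1.8333.

With y'=λy (z=hλ):
  k1=λy_n ⇒ h·k1=z·y_n;  k2=λ(1+5/11z)y_n ⇒ h·k2=z(1+5/11z)y_n
  y_{n+1}/y_n = 1 − 1/5z + 6/5z(1+5/11z) = 1 + z + 6/11z²
  R(z) = 1 + z + 6/11z².

Find x<0 with |R(x)|<1.
x=-1.49: |R|=0.7210
R=1: x+6/11x²=0 ⇒ x=−11/6=-1.8333; min R=1−1/(4·6/11)=0.5417>−1
Confirm numerically:
  x=-1.793: |R|=0.96055 <1
  x=-1.464: |R|=0.70507 <1
  x=-0.969: |R|=0.54316 <1
  x=-0.847: |R|=0.54431 <1
  x=-2.403: |R|=1.74668 >1
  x=-2.326: |R|=1.62506 >1
Stable set (-1.8333, 0).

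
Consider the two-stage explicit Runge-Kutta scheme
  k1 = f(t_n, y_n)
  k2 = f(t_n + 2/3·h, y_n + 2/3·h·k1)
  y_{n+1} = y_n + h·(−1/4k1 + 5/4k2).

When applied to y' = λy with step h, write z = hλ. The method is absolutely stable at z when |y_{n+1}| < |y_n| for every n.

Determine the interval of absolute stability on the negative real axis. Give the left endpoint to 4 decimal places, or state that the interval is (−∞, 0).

z∈(-1.2000,0).

On y'=λy, z=hλ:
  k1=λy_n ⇒ h·k1=z·y_n;  k2=λ(1+2/3z)y_n ⇒ h·k2=z(1+2/3z)y_n
  y_{n+1}/y_n = 1 − 1/4z + 5/4z(1+2/3z) = 1 + z + 5/6z²
  so R(z) = 1 + z + 5/6z².

Find x<0 with |R(x)|<1.
x=-0.36: |R|=0.7480
R=1: x+5/6x²=0 ⇒ x=−6/5=-1.2000; min R=1−1/(4·5/6)=0.7000>−1
Confirm numerically:
  x=-1.083: |R|=0.89441 <1
  x=-0.780: |R|=0.72700 <1
  x=-0.745: |R|=0.71752 <1
  x=-0.568: |R|=0.70085 <1
  x=-1.556: |R|=1.46161 >1
  x=-1.461: |R|=1.31777 >1
  x=-1.243: |R|=1.04454 >1
Interval (-1.2000, 0).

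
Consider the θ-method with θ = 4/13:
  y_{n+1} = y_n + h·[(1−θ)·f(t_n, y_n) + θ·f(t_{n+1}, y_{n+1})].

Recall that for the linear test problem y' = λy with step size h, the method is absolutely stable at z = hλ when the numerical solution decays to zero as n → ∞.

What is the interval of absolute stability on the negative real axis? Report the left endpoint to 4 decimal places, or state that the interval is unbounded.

Test eqn y'=λy, z=hλ:
  y_{n+1} = y_n + z·[9/13·y_n + 4/13·y_{n+1}] ⇒ (1 − 4/13z)y_{n+1} = (1 + 9/13z)y_n
  so R(z) = (1 + 9/13z)/(1 − 4/13z).

Boundary: |R(x)|=1, x<0.
x=-0.4: |R|=0.6438
R=−1: 1+9/13x = −1+4/13x ⇒ -5/13x=2 ⇒ x=2/(-5/13)=-5.2000
Confirm numerically:
  x=-4.914: |R|=0.95621 <1
  x=-4.469: |R|=0.88162 <1
  x=-3.845: |R|=0.76128 <1
  x=-5.696: |R|=1.06930 >1
  x=-5.674: |R|=1.06639 >1
Stable set (-5.2000, 0).

z∈(-5.2000,0).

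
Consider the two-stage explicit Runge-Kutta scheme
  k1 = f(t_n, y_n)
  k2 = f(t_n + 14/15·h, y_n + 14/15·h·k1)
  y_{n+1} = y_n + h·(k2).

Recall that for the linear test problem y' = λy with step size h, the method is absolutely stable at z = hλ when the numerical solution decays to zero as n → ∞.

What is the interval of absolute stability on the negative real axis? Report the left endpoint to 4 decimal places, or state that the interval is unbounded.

Test eqn y'=λy, z=hλ:
  k1=λy_n ⇒ h·k1=z·y_n;  k2=λ(1+14/15z)y_n ⇒ h·k2=z(1+14/15z)y_n
  y_{n+1}/y_n = 1 + z(1+14/15z) = 1 + z + 14/15z²
  R(z) = 1 + z + 14/15z².

Solve |R(x)|<1 on ℝ⁻.
x=-1.67: |R|=1.9330
R=1: x+14/15x²=0 ⇒ x=−15/14=-1.0714; min R=1−1/(4·14/15)=0.7321>−1
Confirm numerically:
  x=-0.736: |R|=0.76958 <1
  x=-0.649: |R|=0.74412 <1
  x=-0.452: |R|=0.73868 <1
  x=-1.496: |R|=1.59281 >1
  x=-1.472: |R|=1.55033 >1
  x=-1.099: |R|=1.02828 >1
Interval (-1.0714, 0).

z∈(-1.0714,0).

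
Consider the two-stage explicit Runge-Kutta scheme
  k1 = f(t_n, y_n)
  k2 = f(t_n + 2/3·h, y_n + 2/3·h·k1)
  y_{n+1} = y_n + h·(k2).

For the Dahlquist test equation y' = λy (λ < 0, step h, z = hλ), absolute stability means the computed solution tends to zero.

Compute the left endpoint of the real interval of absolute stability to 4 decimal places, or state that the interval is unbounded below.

With y'=λy (z=hλ):
  k1=λy_n ⇒ h·k1=z·y_n;  k2=λ(1+2/3z)y_n ⇒ h·k2=z(1+2/3z)y_n
  y_{n+1}/y_n = 1 + z(1+2/3z) = 1 + z + 2/3z²
  R(z) = 1 + z + 2/3z².

Need |R(x)|<1, x<0.
x=-1.73: |R|=1.2653
R=1: x+2/3x²=0 ⇒ x=−3/2=-1.5000; min R=1−1/(4·2/3)=0.6250>−1
Confirm numerically:
  x=-1.316: |R|=0.83857 <1
  x=-0.840: |R|=0.63040 <1
  x=-0.742: |R|=0.62504 <1
  x=-0.623: |R|=0.63575 <1
  x=-1.678: |R|=1.19912 >1
  x=-1.571: |R|=1.07436 >1
Stable set (-1.5000, 0).

z* = -1.5000.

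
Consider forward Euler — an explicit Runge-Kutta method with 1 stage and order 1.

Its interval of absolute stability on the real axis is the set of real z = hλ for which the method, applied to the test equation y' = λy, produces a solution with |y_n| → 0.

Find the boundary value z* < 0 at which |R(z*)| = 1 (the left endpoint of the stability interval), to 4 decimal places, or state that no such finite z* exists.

Set f=λy, z=hλ:
  order 1, 1-stage ⇒ R(z)=1+z
  (e.g. R(-0.72)=0.28000, |R|=0.28000)

Find x<0 with |R(x)|<1.
x=-0.72: |R|=0.2800
|R(-2.08)|=1.0800 |R(-1.85)|=0.8500 |R(-0.64)|=0.3600
Bisect:
  x_lo=-2.7208 |R|=1.7208  x_hi=-0.2907 |R|=0.7093
  mid=-1.50571 |R|=0.50571 →hi
  mid=-2.11324 |R|=1.11324 →lo
  mid=-1.80947 |R|=0.80947 →hi
  mid=-1.96136 |R|=0.96136 →hi
  mid=-2.03730 |R|=1.03730 →lo
  mid=-1.99933 |R|=0.99933 →hi
  mid=-2.01831 |R|=1.01831 →lo
  mid=-2.00882 |R|=1.00882 →lo
  mid=-2.00407 |R|=1.00407 →lo
  mid=-2.00170 |R|=1.00170 →lo
  ...
  [-2.00007,-1.99992] ⇒ x*=-2.0000
Interval (-2.0000, 0).

left endpoint -2.0000.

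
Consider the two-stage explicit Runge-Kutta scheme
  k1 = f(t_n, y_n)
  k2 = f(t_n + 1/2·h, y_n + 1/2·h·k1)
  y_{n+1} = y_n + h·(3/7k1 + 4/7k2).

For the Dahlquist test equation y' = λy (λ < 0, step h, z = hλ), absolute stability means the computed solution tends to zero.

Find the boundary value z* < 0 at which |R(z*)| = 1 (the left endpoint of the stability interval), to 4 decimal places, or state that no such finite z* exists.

With y'=λy (z=hλ):
  k1=λy_n ⇒ h·k1=z·y_n;  k2=λ(1+1/2z)y_n ⇒ h·k2=z(1+1/2z)y_n
  y_{n+1}/y_n = 1 + 3/7z + 4/7z(1+1/2z) = 1 + z + 2/7z²
  R(z) = 1 + z + 2/7z².

Need |R(x)|<1, x<0.
x=-1.32: |R|=0.1778
R=1: x+2/7x²=0 ⇒ x=−7/2=-3.5000; min R=1−1/(4·2/7)=0.1250>−1
Confirm numerically:
  x=-3.464: |R|=0.96437 <1
  x=-3.058: |R|=0.61382 <1
  x=-2.634: |R|=0.34827 <1
  x=-3.963: |R|=1.52425 >1
  x=-3.899: |R|=1.44449 >1
  x=-3.546: |R|=1.04660 >1
So |R|<1 on (-3.5000, 0).

z* = -3.5000.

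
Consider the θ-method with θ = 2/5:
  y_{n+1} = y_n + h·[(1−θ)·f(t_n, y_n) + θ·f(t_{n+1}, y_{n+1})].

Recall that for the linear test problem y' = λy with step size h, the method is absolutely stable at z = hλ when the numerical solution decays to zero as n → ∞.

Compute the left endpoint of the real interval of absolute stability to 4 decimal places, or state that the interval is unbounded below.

z* = -10.0000.

On y'=λy, z=hλ:
  y_{n+1} = y_n + z·[3/5·y_n + 2/5·y_{n+1}] ⇒ (1 − 2/5z)y_{n+1} = (1 + 3/5z)y_n
  Hence R(z) = (1 + 3/5z)/(1 − 2/5z).

Solve |R(x)|<1 on ℝ⁻.
x=-0.74: |R|=0.4290
R=−1: 1+3/5x = −1+2/5x ⇒ -1/5x=2 ⇒ x=2/(-1/5)=-10.0000
Confirm numerically:
  x=-8.415: |R|=0.92739 <1
  x=-8.277: |R|=0.92006 <1
  x=-5.161: |R|=0.68418 <1
  x=-10.275: |R|=1.01076 >1
  x=-10.102: |R|=1.00405 >1
  x=-10.040: |R|=1.00159 >1
Stable set (-10.0000, 0).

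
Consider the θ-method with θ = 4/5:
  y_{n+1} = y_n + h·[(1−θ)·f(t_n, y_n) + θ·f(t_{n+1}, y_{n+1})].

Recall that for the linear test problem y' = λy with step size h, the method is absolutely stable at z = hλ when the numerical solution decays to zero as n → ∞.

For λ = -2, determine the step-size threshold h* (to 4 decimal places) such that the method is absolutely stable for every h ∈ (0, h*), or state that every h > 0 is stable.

unbounded; (−∞, 0). Any h>0 works for λ=-2.

On y'=λy, z=hλ:
  y_{n+1} = y_n + z·[1/5·y_n + 4/5·y_{n+1}] ⇒ (1 − 4/5z)y_{n+1} = (1 + 1/5z)y_n
  ⇒ R(z) = (1 + 1/5z)/(1 − 4/5z).

Boundary: |R(x)|=1, x<0.
x=-0.86: |R|=0.4905
x=-2: |R|=0.2308
x=-10: |R|=0.1111
x=-100: |R|=0.2346
θ=4/5≥1/2 ⇒ |1+1/5x|<|1−4/5x| ∀x<0 ⇒ unbounded interval.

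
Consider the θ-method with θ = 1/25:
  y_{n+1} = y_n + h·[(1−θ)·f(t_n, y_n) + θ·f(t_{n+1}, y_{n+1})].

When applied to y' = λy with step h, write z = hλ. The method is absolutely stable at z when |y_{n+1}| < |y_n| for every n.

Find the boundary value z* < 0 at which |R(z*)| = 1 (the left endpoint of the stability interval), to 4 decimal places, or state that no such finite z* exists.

z* = -2.1739.

Set f=λy, z=hλ:
  y_{n+1} = y_n + z·[24/25·y_n + 1/25·y_{n+1}] ⇒ (1 − 1/25z)y_{n+1} = (1 + 24/25z)y_n
  ⇒ R(z) = (1 + 24/25z)/(1 − 1/25z).

Solve |R(x)|<1 on ℝ⁻.
x=-0.72: |R|=0.3002
R=−1: 1+24/25x = −1+1/25x ⇒ -23/25x=2 ⇒ x=2/(-23/25)=-2.1739
Confirm numerically:
  x=-1.837: |R|=0.71126 <1
  x=-1.767: |R|=0.65035 <1
  x=-1.555: |R|=0.46394 <1
  x=-2.762: |R|=1.48721 >1
  x=-2.216: |R|=1.03557 >1
Interval (-2.1739, 0).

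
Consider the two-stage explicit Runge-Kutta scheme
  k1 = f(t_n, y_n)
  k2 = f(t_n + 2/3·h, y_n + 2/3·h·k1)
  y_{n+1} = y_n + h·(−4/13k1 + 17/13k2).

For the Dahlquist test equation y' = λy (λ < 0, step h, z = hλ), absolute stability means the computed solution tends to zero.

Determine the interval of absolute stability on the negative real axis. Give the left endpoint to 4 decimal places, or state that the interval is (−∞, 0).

Set f=λy, z=hλ:
  k1=λy_n ⇒ h·k1=z·y_n;  k2=λ(1+2/3z)y_n ⇒ h·k2=z(1+2/3z)y_n
  y_{n+1}/y_n = 1 − 4/13z + 17/13z(1+2/3z) = 1 + z + 34/39z²
  R(z) = 1 + z + 34/39z².

Boundary: |R(x)|=1, x<0.
x=-1.52: |R|=1.4942
R=1: x+34/39x²=0 ⇒ x=−39/34=-1.1471; min R=1−1/(4·34/39)=0.7132>−1
Confirm numerically:
  x=-0.909: |R|=0.81135 <1
  x=-0.662: |R|=0.72006 <1
  x=-0.544: |R|=0.71400 <1
  x=-1.735: |R|=1.88930 >1
  x=-1.510: |R|=1.47778 >1
  x=-1.183: |R|=1.03707 >1
Interval (-1.1471, 0).

z∈(-1.1471,0).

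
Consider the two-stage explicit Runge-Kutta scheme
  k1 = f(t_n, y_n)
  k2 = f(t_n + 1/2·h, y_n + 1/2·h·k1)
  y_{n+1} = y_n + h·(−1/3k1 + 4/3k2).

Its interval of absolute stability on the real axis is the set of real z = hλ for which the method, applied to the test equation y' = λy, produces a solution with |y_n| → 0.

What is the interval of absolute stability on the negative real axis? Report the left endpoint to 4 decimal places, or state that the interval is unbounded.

Set f=λy, z=hλ:
  k1=λy_n ⇒ h·k1=z·y_n;  k2=λ(1+1/2z)y_n ⇒ h·k2=z(1+1/2z)y_n
  y_{n+1}/y_n = 1 − 1/3z + 4/3z(1+1/2z) = 1 + z + 2/3z²
  Hence R(z) = 1 + z + 2/3z².

Boundary: |R(x)|=1, x<0.
x=-1.36: |R|=0.8731
R=1: x+2/3x²=0 ⇒ x=−3/2=-1.5000; min R=1−1/(4·2/3)=0.6250>−1
Confirm numerically:
  x=-0.931: |R|=0.64684 <1
  x=-0.778: |R|=0.62552 <1
  x=-0.730: |R|=0.62527 <1
  x=-1.974: |R|=1.62378 >1
  x=-1.604: |R|=1.11121 >1
Interval (-1.5000, 0).

z∈(-1.5000,0).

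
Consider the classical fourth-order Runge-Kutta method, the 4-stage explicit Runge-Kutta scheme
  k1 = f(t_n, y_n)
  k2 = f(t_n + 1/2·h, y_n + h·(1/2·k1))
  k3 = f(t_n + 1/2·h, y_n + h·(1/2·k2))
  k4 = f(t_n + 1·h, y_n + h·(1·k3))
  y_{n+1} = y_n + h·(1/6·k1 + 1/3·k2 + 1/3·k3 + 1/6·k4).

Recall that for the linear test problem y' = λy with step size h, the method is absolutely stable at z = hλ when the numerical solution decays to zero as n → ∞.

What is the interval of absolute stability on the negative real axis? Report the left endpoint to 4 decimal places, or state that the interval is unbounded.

(-2.7853, 0).

With y'=λy (z=hλ):
  order 4, 4-stage ⇒ R(z)=1+z+z^2/2+z^3/6+z^4/24
  (e.g. R(-1.75)=0.27881, |R|=0.27881)

Find x<0 with |R(x)|<1.
x=-1.75: |R|=0.2788
|R(-1.9)|=0.3048 |R(-1.25)|=0.3075 |R(-0.9)|=0.4108
Bisect:
  x_lo=-3.1647 |R|=1.7397  x_hi=-0.2370 |R|=0.7890
  mid=-1.70083 |R|=0.27423 →hi
  mid=-2.43274 |R|=0.58618 →hi
  mid=-2.79870 |R|=1.02040 →lo
  mid=-2.61572 |R|=0.77302 →hi
  mid=-2.70721 |R|=0.88852 →hi
  mid=-2.75296 |R|=0.95233 →hi
  mid=-2.77583 |R|=0.98582 →hi
  mid=-2.78726 |R|=1.00297 →lo
  mid=-2.78155 |R|=0.99436 →hi
  mid=-2.78440 |R|=0.99866 →hi
  ...
  [-2.78530,-2.78512] ⇒ x*=-2.7853
So |R|<1 on (-2.7853, 0).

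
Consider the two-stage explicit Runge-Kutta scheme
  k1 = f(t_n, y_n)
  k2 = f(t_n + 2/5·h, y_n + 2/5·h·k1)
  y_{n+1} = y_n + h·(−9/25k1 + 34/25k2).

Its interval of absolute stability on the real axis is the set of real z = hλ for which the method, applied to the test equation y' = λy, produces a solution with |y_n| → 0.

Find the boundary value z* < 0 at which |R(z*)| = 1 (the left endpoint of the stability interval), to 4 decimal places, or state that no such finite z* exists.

Set f=λy, z=hλ:
  k1=λy_n ⇒ h·k1=z·y_n;  k2=λ(1+2/5z)y_n ⇒ h·k2=z(1+2/5z)y_n
  y_{n+1}/y_n = 1 − 9/25z + 34/25z(1+2/5z) = 1 + z + 68/125z²
  Hence R(z) = 1 + z + 68/125z².

Need |R(x)|<1, x<0.
x=-0.95: |R|=0.5410
R=1: x+68/125x²=0 ⇒ x=−125/68=-1.8382; min R=1−1/(4·68/125)=0.5404>−1
Confirm numerically:
  x=-1.711: |R|=0.88157 <1
  x=-1.686: |R|=0.86037 <1
  x=-1.138: |R|=0.56650 <1
  x=-2.147: |R|=1.36063 >1
  x=-2.087: |R|=1.28243 >1
So |R|<1 on (-1.8382, 0).

z* = -1.8382.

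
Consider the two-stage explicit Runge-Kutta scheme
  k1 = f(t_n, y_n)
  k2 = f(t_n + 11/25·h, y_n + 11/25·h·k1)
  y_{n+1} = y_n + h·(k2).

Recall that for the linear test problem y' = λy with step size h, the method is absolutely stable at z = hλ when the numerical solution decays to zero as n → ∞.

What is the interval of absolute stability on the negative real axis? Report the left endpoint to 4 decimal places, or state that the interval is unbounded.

Set f=λy, z=hλ:
  k1=λy_n ⇒ h·k1=z·y_n;  k2=λ(1+11/25z)y_n ⇒ h·k2=z(1+11/25z)y_n
  y_{n+1}/y_n = 1 + z(1+11/25z) = 1 + z + 11/25z²
  so R(z) = 1 + z + 11/25z².

Find x<0 with |R(x)|<1.
x=-1.11: |R|=0.4321
R=1: x+11/25x²=0 ⇒ x=−25/11=-2.2727; min R=1−1/(4·11/25)=0.4318>−1
Confirm numerically:
  x=-1.592: |R|=0.52316 <1
  x=-1.580: |R|=0.51842 <1
  x=-1.507: |R|=0.49226 <1
  x=-1.219: |R|=0.43482 <1
  x=-2.865: |R|=1.74662 >1
  x=-2.823: |R|=1.68350 >1
  x=-2.728: |R|=1.54647 >1
So |R|<1 on (-2.2727, 0).

(-2.2727, 0).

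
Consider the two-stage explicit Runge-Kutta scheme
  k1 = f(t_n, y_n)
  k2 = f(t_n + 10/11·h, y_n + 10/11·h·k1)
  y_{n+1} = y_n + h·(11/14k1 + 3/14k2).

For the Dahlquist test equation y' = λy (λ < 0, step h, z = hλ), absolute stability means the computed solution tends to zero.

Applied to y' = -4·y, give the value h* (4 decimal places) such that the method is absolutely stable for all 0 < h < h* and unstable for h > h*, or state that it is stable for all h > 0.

(-5.1333,0); λ=-4 ⇒ h* = (77/15)/4 = 1.2833.

On y'=λy, z=hλ:
  k1=λy_n ⇒ h·k1=z·y_n;  k2=λ(1+10/11z)y_n ⇒ h·k2=z(1+10/11z)y_n
  y_{n+1}/y_n = 1 + 11/14z + 3/14z(1+10/11z) = 1 + z + 15/77z²
  ⇒ R(z) = 1 + z + 15/77z².

Boundary: |R(x)|=1, x<0.
x=-0.43: |R|=0.6060
R=1: x+15/77x²=0 ⇒ x=−77/15=-5.1333; min R=1−1/(4·15/77)=-0.2833>−1
Confirm numerically:
  x=-4.962: |R|=0.83439 <1
  x=-4.738: |R|=0.63511 <1
  x=-2.729: |R|=0.27820 <1
  x=-2.093: |R|=0.23963 <1
  x=-5.697: |R|=1.62556 >1
  x=-5.394: |R|=1.27390 >1
  x=-5.280: |R|=1.15086 >1
Interval (-5.1333, 0).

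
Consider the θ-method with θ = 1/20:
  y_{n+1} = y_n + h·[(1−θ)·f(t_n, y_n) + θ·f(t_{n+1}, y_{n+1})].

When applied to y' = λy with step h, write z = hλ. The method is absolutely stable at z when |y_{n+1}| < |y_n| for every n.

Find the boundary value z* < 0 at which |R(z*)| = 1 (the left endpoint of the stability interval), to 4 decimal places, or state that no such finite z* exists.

Set f=λy, z=hλ:
  y_{n+1} = y_n + z·[19/20·y_n + 1/20·y_{n+1}] ⇒ (1 − 1/20z)y_{n+1} = (1 + 19/20z)y_n
  R(z) = (1 + 19/20z)/(1 − 1/20z).

Find x<0 with |R(x)|<1.
x=-1.58: |R|=0.4643
R=−1: 1+19/20x = −1+1/20x ⇒ -9/10x=2 ⇒ x=2/(-9/10)=-2.2222
Confirm numerically:
  x=-2.173: |R|=0.96004 <1
  x=-2.018: |R|=0.83305 <1
  x=-1.656: |R|=0.52937 <1
  x=-1.326: |R|=0.24355 <1
  x=-2.334: |R|=1.09009 >1
  x=-2.243: |R|=1.01681 >1
So |R|<1 on (-2.2222, 0).

left endpoint -2.2222.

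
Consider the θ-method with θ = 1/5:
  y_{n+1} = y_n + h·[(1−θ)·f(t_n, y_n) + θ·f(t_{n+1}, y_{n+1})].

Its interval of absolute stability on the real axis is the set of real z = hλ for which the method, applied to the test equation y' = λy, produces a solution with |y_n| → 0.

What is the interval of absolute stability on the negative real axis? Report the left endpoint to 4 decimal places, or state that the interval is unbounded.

(-3.3333, 0).

On y'=λy, z=hλ:
  y_{n+1} = y_n + z·[4/5·y_n + 1/5·y_{n+1}] ⇒ (1 − 1/5z)y_{n+1} = (1 + 4/5z)y_n
  Hence R(z) = (1 + 4/5z)/(1 − 1/5z).

Solve |R(x)|<1 on ℝ⁻.
x=-1.32: |R|=0.0443
R=−1: 1+4/5x = −1+1/5x ⇒ -3/5x=2 ⇒ x=2/(-3/5)=-3.3333
Confirm numerically:
  x=-3.044: |R|=0.89209 <1
  x=-1.887: |R|=0.36997 <1
  x=-1.478: |R|=0.14078 <1
  x=-3.739: |R|=1.13926 >1
  x=-3.721: |R|=1.13336 >1
  x=-3.567: |R|=1.08183 >1
Stable set (-3.3333, 0).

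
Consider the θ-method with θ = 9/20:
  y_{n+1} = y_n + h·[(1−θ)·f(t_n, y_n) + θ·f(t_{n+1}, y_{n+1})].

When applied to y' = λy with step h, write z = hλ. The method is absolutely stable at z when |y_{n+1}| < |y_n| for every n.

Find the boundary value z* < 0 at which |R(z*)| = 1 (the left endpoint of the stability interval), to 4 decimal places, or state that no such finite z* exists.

z* = -20.0000.

With y'=λy (z=hλ):
  y_{n+1} = y_n + z·[11/20·y_n + 9/20·y_{n+1}] ⇒ (1 − 9/20z)y_{n+1} = (1 + 11/20z)y_n
  R(z) = (1 + 11/20z)/(1 − 9/20z).

Solve |R(x)|<1 on ℝ⁻.
x=-1.01: |R|=0.3056
R=−1: 1+11/20x = −1+9/20x ⇒ -1/10x=2 ⇒ x=2/(-1/10)=-20.0000
Confirm numerically:
  x=-16.456: |R|=0.95784 <1
  x=-10.726: |R|=0.84084 <1
  x=-8.935: |R|=0.77961 <1
  x=-20.397: |R|=1.00390 >1
  x=-20.371: |R|=1.00365 >1
Interval (-20.0000, 0).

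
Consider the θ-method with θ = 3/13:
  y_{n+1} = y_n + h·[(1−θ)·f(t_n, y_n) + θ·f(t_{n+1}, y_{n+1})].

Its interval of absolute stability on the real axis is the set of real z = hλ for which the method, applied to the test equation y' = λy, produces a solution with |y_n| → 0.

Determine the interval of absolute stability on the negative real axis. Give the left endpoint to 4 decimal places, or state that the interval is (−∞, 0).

(-3.7143, 0).

Set f=λy, z=hλ:
  y_{n+1} = y_n + z·[10/13·y_n + 3/13·y_{n+1}] ⇒ (1 − 3/13z)y_{n+1} = (1 + 10/13z)y_n
  so R(z) = (1 + 10/13z)/(1 − 3/13z).

Find x<0 with |R(x)|<1.
x=-0.49: |R|=0.5598
R=−1: 1+10/13x = −1+3/13x ⇒ -7/13x=2 ⇒ x=2/(-7/13)=-3.7143
Confirm numerically:
  x=-3.339: |R|=0.88587 <1
  x=-3.296: |R|=0.87207 <1
  x=-2.450: |R|=0.56511 <1
  x=-1.528: |R|=0.12966 <1
  x=-4.193: |R|=1.13101 >1
  x=-4.173: |R|=1.12583 >1
  x=-4.073: |R|=1.09957 >1
So |R|<1 on (-3.7143, 0).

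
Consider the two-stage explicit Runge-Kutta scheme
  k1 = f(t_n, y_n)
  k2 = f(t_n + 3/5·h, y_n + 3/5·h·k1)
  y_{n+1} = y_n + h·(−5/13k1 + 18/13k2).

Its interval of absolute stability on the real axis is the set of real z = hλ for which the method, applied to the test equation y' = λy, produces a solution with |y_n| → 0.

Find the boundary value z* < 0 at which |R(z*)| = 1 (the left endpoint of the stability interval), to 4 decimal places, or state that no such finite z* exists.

z* = -1.2037.

Test eqn y'=λy, z=hλ:
  k1=λy_n ⇒ h·k1=z·y_n;  k2=λ(1+3/5z)y_n ⇒ h·k2=z(1+3/5z)y_n
  y_{n+1}/y_n = 1 − 5/13z + 18/13z(1+3/5z) = 1 + z + 54/65z²
  Hence R(z) = 1 + z + 54/65z².

Find x<0 with |R(x)|<1.
x=-0.34: |R|=0.7560
R=1: x+54/65x²=0 ⇒ x=−65/54=-1.2037; min R=1−1/(4·54/65)=0.6991>−1
Confirm numerically:
  x=-1.148: |R|=0.94687 <1
  x=-1.063: |R|=0.87574 <1
  x=-1.040: |R|=0.85856 <1
  x=-0.709: |R|=0.70861 <1
  x=-1.491: |R|=1.35587 >1
  x=-1.429: |R|=1.26746 >1
So |R|<1 on (-1.2037, 0).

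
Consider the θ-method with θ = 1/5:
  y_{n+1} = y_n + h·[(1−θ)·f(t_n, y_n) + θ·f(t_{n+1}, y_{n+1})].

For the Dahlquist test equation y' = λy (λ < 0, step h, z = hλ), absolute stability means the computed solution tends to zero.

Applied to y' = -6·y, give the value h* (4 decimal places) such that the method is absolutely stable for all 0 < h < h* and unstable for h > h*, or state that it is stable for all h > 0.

Set f=λy, z=hλ:
  y_{n+1} = y_n + z·[4/5·y_n + 1/5·y_{n+1}] ⇒ (1 − 1/5z)y_{n+1} = (1 + 4/5z)y_n
  R(z) = (1 + 4/5z)/(1 − 1/5z).

Boundary: |R(x)|=1, x<0.
x=-1.42: |R|=0.1059
R=−1: 1+4/5x = −1+1/5x ⇒ -3/5x=2 ⇒ x=2/(-3/5)=-3.3333
Confirm numerically:
  x=-2.148: |R|=0.50252 <1
  x=-2.068: |R|=0.46293 <1
  x=-1.521: |R|=0.16623 <1
  x=-3.624: |R|=1.10111 >1
  x=-3.370: |R|=1.01314 >1
So |R|<1 on (-3.3333, 0).

(-3.3333,0); λ=-6 ⇒ h* = (10/3)/6 = 0.5556.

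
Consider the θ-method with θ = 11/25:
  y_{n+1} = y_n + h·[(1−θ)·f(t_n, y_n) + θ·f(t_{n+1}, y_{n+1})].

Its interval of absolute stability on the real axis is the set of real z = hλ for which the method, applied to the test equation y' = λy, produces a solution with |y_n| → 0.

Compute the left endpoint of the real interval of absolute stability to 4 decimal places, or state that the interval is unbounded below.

On y'=λy, z=hλ:
  y_{n+1} = y_n + z·[14/25·y_n + 11/25·y_{n+1}] ⇒ (1 − 11/25z)y_{n+1} = (1 + 14/25z)y_n
  ⇒ R(z) = (1 + 14/25z)/(1 − 11/25z).

Need |R(x)|<1, x<0.
x=-0.98: |R|=0.3153
R=−1: 1+14/25x = −1+11/25x ⇒ -3/25x=2 ⇒ x=2/(-3/25)=-16.6667
Confirm numerically:
  x=-16.037: |R|=0.99062 <1
  x=-9.349: |R|=0.82828 <1
  x=-7.439: |R|=0.74087 <1
  x=-17.175: |R|=1.00713 >1
  x=-17.005: |R|=1.00479 >1
  x=-16.924: |R|=1.00366 >1
So |R|<1 on (-16.6667, 0).

left endpoint -16.6667.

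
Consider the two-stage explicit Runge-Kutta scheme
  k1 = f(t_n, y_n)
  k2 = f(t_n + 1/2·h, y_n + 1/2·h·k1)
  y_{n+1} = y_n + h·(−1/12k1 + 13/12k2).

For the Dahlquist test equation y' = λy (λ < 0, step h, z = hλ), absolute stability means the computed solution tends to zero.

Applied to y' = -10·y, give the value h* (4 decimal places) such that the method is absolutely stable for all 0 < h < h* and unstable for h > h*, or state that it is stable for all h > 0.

(-1.8462,0); λ=-10 ⇒ h* = (24/13)/10 = 0.1846.

With y'=λy (z=hλ):
  k1=λy_n ⇒ h·k1=z·y_n;  k2=λ(1+1/2z)y_n ⇒ h·k2=z(1+1/2z)y_n
  y_{n+1}/y_n = 1 − 1/12z + 13/12z(1+1/2z) = 1 + z + 13/24z²
  ⇒ R(z) = 1 + z + 13/24z².

Find x<0 with |R(x)|<1.
x=-1.23: |R|=0.5895
R=1: x+13/24x²=0 ⇒ x=−24/13=-1.8462; min R=1−1/(4·13/24)=0.5385>−1
Confirm numerically:
  x=-1.721: |R|=0.88333 <1
  x=-1.715: |R|=0.87816 <1
  x=-1.473: |R|=0.70227 <1
  x=-1.223: |R|=0.58719 <1
  x=-2.365: |R|=1.66466 >1
  x=-2.058: |R|=1.23616 >1
  x=-2.011: |R|=1.17957 >1
Stable set (-1.8462, 0).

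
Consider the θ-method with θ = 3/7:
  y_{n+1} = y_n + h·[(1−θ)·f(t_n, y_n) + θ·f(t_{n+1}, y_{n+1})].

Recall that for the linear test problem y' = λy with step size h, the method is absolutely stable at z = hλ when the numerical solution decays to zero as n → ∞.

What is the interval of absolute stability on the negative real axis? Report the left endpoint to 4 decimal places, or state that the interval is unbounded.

(-14.0000, 0).

With y'=λy (z=hλ):
  y_{n+1} = y_n + z·[4/7·y_n + 3/7·y_{n+1}] ⇒ (1 − 3/7z)y_{n+1} = (1 + 4/7z)y_n
  so R(z) = (1 + 4/7z)/(1 − 3/7z).

Boundary: |R(x)|=1, x<0.
x=-1.59: |R|=0.0544
R=−1: 1+4/7x = −1+3/7x ⇒ -1/7x=2 ⇒ x=2/(-1/7)=-14.0000
Confirm numerically:
  x=-10.629: |R|=0.91331 <1
  x=-9.463: |R|=0.87180 <1
  x=-8.235: |R|=0.81817 <1
  x=-14.307: |R|=1.00615 >1
  x=-14.191: |R|=1.00385 >1
  x=-14.187: |R|=1.00377 >1
Stable set (-14.0000, 0).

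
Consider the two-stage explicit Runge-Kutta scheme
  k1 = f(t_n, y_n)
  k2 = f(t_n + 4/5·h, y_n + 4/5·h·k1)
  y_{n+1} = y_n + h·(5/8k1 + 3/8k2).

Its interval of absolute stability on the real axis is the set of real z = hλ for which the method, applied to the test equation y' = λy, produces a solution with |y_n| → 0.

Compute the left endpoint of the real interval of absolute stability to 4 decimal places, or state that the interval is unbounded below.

With y'=λy (z=hλ):
  k1=λy_n ⇒ h·k1=z·y_n;  k2=λ(1+4/5z)y_n ⇒ h·k2=z(1+4/5z)y_n
  y_{n+1}/y_n = 1 + 5/8z + 3/8z(1+4/5z) = 1 + z + 3/10z²
  ⇒ R(z) = 1 + z + 3/10z².

Need |R(x)|<1, x<0.
x=-1.29: |R|=0.2092
R=1: x+3/10x²=0 ⇒ x=−10/3=-3.3333; min R=1−1/(4·3/10)=0.1667>−1
Confirm numerically:
  x=-2.553: |R|=0.40234 <1
  x=-1.941: |R|=0.18924 <1
  x=-1.566: |R|=0.16971 <1
  x=-3.598: |R|=1.28568 >1
  x=-3.553: |R|=1.23414 >1
  x=-3.479: |R|=1.15203 >1
So |R|<1 on (-3.3333, 0).

left endpoint -3.3333.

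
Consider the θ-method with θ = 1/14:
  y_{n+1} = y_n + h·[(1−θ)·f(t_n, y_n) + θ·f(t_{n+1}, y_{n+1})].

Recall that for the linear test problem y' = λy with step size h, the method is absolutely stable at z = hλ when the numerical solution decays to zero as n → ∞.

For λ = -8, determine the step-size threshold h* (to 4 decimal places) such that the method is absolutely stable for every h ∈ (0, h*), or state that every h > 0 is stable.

With y'=λy (z=hλ):
  y_{n+1} = y_n + z·[13/14·y_n + 1/14·y_{n+1}] ⇒ (1 − 1/14z)y_{n+1} = (1 + 13/14z)y_n
  so R(z) = (1 + 13/14z)/(1 − 1/14z).

Boundary: |R(x)|=1, x<0.
x=-0.74: |R|=0.2972
R=−1: 1+13/14x = −1+1/14x ⇒ -6/7x=2 ⇒ x=2/(-6/7)=-2.3333
Confirm numerically:
  x=-2.200: |R|=0.90123 <1
  x=-1.751: |R|=0.55635 <1
  x=-1.559: |R|=0.40279 <1
  x=-2.749: |R|=1.29781 >1
  x=-2.663: |R|=1.23741 >1
Stable set (-2.3333, 0).

(-2.3333,0); λ=-8 ⇒ h* = (7/3)/8 = 0.2917.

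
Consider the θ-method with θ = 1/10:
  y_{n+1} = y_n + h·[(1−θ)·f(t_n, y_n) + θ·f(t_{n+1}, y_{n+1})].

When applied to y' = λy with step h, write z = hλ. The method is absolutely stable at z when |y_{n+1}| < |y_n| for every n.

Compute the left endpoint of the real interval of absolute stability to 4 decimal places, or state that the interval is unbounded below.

With y'=λy (z=hλ):
  y_{n+1} = y_n + z·[9/10·y_n + 1/10·y_{n+1}] ⇒ (1 − 1/10z)y_{n+1} = (1 + 9/10z)y_n
  R(z) = (1 + 9/10z)/(1 − 1/10z).

Need |R(x)|<1, x<0.
x=-0.98: |R|=0.1075
R=−1: 1+9/10x = −1+1/10x ⇒ -4/5x=2 ⇒ x=2/(-4/5)=-2.5000
Confirm numerically:
  x=-2.199: |R|=0.80261 <1
  x=-1.785: |R|=0.51464 <1
  x=-1.654: |R|=0.41926 <1
  x=-1.599: |R|=0.37857 <1
  x=-2.822: |R|=1.20090 >1
  x=-2.816: |R|=1.19725 >1
Stable set (-2.5000, 0).

left endpoint -2.5000.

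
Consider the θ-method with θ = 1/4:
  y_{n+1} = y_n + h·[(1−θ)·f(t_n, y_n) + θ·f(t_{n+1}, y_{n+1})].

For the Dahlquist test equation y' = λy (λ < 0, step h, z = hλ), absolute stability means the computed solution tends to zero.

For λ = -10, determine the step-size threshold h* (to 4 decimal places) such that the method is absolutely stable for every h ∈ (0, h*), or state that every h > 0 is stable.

On y'=λy, z=hλ:
  y_{n+1} = y_n + z·[3/4·y_n + 1/4·y_{n+1}] ⇒ (1 − 1/4z)y_{n+1} = (1 + 3/4z)y_n
  so R(z) = (1 + 3/4z)/(1 − 1/4z).

Boundary: |R(x)|=1, x<0.
x=-0.47: |R|=0.5794
R=−1: 1+3/4x = −1+1/4x ⇒ -1/2x=2 ⇒ x=2/(-1/2)=-4.0000
Confirm numerically:
  x=-3.828: |R|=0.95606 <1
  x=-3.794: |R|=0.94714 <1
  x=-2.779: |R|=0.63977 <1
  x=-2.219: |R|=0.42724 <1
  x=-4.585: |R|=1.13628 >1
  x=-4.100: |R|=1.02469 >1
So |R|<1 on (-4.0000, 0).

(-4.0000,0); λ=-10 ⇒ h* = (4)/10 = 0.4000.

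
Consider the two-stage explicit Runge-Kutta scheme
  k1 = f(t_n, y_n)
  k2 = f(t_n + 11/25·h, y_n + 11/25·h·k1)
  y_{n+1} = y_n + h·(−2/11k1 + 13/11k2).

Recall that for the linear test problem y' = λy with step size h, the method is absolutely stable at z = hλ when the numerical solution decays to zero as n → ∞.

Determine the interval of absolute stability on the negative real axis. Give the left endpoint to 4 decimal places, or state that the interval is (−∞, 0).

On y'=λy, z=hλ:
  k1=λy_n ⇒ h·k1=z·y_n;  k2=λ(1+11/25z)y_n ⇒ h·k2=z(1+11/25z)y_n
  y_{n+1}/y_n = 1 − 2/11z + 13/11z(1+11/25z) = 1 + z + 13/25z²
  ⇒ R(z) = 1 + z + 13/25z².

Find x<0 with |R(x)|<1.
x=-0.8: |R|=0.5328
R=1: x+13/25x²=0 ⇒ x=−25/13=-1.9231; min R=1−1/(4·13/25)=0.5192>−1
Confirm numerically:
  x=-1.771: |R|=0.85995 <1
  x=-1.758: |R|=0.84909 <1
  x=-1.536: |R|=0.69083 <1
  x=-1.306: |R|=0.58093 <1
  x=-2.497: |R|=1.74520 >1
  x=-2.235: |R|=1.36252 >1
So |R|<1 on (-1.9231, 0).

(-1.9231, 0).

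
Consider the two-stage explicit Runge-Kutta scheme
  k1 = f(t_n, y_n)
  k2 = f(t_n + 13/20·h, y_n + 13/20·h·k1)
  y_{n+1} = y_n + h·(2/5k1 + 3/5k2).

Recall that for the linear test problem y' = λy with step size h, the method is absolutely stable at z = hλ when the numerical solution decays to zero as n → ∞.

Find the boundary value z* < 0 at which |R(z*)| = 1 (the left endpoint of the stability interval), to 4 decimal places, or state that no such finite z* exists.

z* = -2.5641.

With y'=λy (z=hλ):
  k1=λy_n ⇒ h·k1=z·y_n;  k2=λ(1+13/20z)y_n ⇒ h·k2=z(1+13/20z)y_n
  y_{n+1}/y_n = 1 + 2/5z + 3/5z(1+13/20z) = 1 + z + 39/100z²
  Hence R(z) = 1 + z + 39/100z².

Boundary: |R(x)|=1, x<0.
x=-1.44: |R|=0.3687
R=1: x+39/100x²=0 ⇒ x=−100/39=-2.5641; min R=1−1/(4·39/100)=0.3590>−1
Confirm numerically:
  x=-2.322: |R|=0.78076 <1
  x=-1.566: |R|=0.39042 <1
  x=-1.548: |R|=0.38656 <1
  x=-1.166: |R|=0.36423 <1
  x=-3.104: |R|=1.65358 >1
  x=-2.900: |R|=1.37990 >1
So |R|<1 on (-2.5641, 0).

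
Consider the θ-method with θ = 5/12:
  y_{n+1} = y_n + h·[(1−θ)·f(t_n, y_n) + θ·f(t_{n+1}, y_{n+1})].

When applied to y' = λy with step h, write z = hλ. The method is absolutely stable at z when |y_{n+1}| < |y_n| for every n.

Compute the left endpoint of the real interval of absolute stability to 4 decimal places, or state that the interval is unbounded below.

With y'=λy (z=hλ):
  y_{n+1} = y_n + z·[7/12·y_n + 5/12·y_{n+1}] ⇒ (1 − 5/12z)y_{n+1} = (1 + 7/12z)y_n
  Hence R(z) = (1 + 7/12z)/(1 − 5/12z).

Solve |R(x)|<1 on ℝ⁻.
x=-1.59: |R|=0.0436
R=−1: 1+7/12x = −1+5/12x ⇒ -1/6x=2 ⇒ x=2/(-1/6)=-12.0000
Confirm numerically:
  x=-8.300: |R|=0.86168 <1
  x=-6.560: |R|=0.75714 <1
  x=-6.488: |R|=0.75194 <1
  x=-5.006: |R|=0.62225 <1
  x=-12.518: |R|=1.01389 >1
  x=-12.030: |R|=1.00083 >1
So |R|<1 on (-12.0000, 0).

left endpoint -12.0000.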